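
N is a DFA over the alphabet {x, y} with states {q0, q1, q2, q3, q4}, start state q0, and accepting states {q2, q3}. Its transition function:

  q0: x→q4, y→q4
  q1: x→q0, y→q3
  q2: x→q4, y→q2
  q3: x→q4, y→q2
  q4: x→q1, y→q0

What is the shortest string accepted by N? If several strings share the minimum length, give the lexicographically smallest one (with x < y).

xxy

A breadth-first search from q0 reaches an accepting state first via the path q0 → q4 → q1 → q3 on input xxy.
No string of length < 3 is accepted (BFS exhausts all shorter strings without reaching an accepting state), and xxy is the lexicographically least accepting string of length 3.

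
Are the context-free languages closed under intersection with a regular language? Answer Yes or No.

Run a PDA for the context-free language and a DFA for the regular one in parallel (product of finite controls, the PDA's stack unchanged, the DFA advancing only on input moves); the product PDA accepts exactly the intersection. (Intersection of two CFLs, by contrast, can fail to be context-free.)
So the context-free languages are closed under intersection with a regular language.

Yes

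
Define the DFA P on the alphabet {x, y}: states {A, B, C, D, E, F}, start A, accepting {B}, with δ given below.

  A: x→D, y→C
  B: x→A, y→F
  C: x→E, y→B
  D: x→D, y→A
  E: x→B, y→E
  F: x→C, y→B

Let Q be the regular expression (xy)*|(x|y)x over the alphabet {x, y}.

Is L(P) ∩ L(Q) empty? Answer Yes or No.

Converting the expression Q to a DFA (subset construction, then merging equivalent states) gives the minimal DFA with states {q0, q1, q2, q3, q4, q5, q6}, start state q0, accepting states {q0, q3, q4} and transitions q0: x→q1, y→q2; q1: x→q3, y→q4; q2: x→q3, y→q5; q3: x→q5, y→q5; q4: x→q6, y→q5; q5: x→q5, y→q5; q6: x→q5, y→q4.
Exploring the product automaton P × Q from the start pair (A, q0), following both machines on each input symbol, reaches 13 state pairs: (A, q0), (D, q1), (C, q2), (D, q3), (A, q4), (E, q3), (B, q5), (D, q5), (A, q5), (D, q6), (C, q5), (E, q5), (F, q5).
P accepts in {B} and Q accepts in {q0, q3, q4}; no reachable pair has both components accepting, so no string drives both machines to acceptance simultaneously and L(P) ∩ L(Q) = ∅.
So no string is accepted by both, and the intersection is empty.

Yes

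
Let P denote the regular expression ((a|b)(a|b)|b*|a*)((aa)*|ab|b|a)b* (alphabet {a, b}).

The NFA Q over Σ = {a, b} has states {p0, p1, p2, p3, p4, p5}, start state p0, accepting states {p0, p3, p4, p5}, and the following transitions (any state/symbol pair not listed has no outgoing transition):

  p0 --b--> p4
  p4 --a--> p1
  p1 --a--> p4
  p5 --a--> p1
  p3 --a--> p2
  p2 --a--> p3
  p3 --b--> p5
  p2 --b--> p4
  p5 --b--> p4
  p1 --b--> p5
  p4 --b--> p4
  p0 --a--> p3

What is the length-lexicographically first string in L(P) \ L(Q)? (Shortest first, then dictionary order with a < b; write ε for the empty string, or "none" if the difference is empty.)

aa

The string aa is accepted by P but not by Q.
No shorter string lies in the difference, and aa is the lexicographically first length-2 string in L(P) \ L(Q).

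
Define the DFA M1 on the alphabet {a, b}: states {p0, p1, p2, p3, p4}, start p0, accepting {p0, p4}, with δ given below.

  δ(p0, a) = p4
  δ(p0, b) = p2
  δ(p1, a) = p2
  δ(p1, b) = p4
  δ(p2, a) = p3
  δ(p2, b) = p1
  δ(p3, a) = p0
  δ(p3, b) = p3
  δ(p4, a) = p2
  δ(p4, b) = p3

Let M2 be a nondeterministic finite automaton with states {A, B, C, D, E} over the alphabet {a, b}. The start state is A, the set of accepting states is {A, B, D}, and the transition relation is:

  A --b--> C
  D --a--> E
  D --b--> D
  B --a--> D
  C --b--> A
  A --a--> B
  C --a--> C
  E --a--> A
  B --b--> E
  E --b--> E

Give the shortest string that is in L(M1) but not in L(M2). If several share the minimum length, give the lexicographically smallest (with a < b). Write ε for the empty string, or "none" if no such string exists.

baa

The string baa is accepted by M1 but not by M2.
No shorter string lies in the difference, and baa is the lexicographically first length-3 string in L(M1) \ L(M2).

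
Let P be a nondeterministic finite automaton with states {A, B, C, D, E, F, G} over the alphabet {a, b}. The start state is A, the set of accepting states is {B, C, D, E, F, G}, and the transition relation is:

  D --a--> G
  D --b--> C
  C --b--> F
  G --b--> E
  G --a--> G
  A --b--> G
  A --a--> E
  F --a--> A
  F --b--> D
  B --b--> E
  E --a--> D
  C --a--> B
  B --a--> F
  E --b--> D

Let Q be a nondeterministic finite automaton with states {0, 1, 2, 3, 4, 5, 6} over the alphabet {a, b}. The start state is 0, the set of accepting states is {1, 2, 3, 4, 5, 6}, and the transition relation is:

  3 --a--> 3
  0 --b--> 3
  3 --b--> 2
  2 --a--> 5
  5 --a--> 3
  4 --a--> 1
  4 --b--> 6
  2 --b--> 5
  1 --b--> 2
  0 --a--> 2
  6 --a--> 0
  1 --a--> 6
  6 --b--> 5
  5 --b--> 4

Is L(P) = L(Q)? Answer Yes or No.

Yes

Exploring the product automaton P × Q from the start pair (A, 0), following both machines on each input symbol, reaches 7 state pairs: (A, 0), (E, 2), (G, 3), (D, 5), (C, 4), (B, 1), (F, 6).
P accepts in {B, C, D, E, F, G} and Q accepts in {1, 2, 3, 4, 5, 6}. In every reachable pair the two components are either both accepting — (E, 2), (G, 3), (D, 5), (C, 4), (B, 1), (F, 6) — or both non-accepting, so no string is accepted by exactly one of the machines: L(P) \ L(Q) and L(Q) \ L(P) are both empty.
Hence every string is accepted by P iff it is accepted by Q, and the two languages coincide.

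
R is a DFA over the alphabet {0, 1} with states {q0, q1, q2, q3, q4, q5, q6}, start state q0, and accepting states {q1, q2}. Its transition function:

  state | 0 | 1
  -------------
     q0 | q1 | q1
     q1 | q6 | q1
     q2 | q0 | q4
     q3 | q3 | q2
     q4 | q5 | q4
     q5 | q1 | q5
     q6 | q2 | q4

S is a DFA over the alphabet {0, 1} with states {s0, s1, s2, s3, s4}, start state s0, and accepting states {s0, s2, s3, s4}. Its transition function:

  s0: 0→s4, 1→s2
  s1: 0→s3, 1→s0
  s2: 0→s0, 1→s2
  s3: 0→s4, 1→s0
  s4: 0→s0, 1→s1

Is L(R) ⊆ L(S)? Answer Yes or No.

The string 01 is in L(R) but not in L(S).
So L(R) ⊄ L(S).

No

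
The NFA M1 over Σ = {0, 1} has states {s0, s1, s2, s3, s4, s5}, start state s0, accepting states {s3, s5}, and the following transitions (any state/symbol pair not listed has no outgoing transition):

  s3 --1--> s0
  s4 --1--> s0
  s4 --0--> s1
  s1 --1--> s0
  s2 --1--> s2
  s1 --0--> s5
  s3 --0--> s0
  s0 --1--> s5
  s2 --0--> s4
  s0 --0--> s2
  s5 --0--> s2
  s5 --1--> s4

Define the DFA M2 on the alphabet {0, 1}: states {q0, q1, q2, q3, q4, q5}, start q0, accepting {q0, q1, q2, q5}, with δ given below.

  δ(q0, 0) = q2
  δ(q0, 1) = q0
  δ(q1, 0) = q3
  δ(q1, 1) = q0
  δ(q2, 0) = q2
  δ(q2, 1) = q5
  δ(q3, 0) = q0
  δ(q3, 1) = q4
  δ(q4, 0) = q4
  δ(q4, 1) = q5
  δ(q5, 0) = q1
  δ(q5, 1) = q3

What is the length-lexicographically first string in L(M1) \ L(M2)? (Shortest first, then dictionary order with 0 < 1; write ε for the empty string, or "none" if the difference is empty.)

0011

The string 0011 is accepted by M1 but not by M2.
No shorter string lies in the difference, and 0011 is the lexicographically first length-4 string in L(M1) \ L(M2).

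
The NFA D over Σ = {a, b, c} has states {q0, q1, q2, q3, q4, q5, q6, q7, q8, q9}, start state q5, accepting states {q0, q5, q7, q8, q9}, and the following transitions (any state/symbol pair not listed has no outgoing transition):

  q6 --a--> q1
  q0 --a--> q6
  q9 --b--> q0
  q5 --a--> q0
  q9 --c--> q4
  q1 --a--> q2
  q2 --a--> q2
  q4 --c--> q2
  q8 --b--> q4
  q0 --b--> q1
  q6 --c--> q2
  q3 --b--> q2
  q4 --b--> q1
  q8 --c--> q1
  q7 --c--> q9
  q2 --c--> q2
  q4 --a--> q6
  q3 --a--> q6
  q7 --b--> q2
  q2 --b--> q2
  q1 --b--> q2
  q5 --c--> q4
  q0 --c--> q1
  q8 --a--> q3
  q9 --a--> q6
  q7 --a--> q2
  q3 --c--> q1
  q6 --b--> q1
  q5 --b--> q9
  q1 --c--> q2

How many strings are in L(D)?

4

The useful subgraph on states {q0, q5, q9} is acyclic, so L(D) is finite; the longest accepting path visits 3 useful states, giving maximum string length 2.
Counting accepting paths from q5 by length: 1 of length 0, 2 of length 1, 1 of length 2. Total 4.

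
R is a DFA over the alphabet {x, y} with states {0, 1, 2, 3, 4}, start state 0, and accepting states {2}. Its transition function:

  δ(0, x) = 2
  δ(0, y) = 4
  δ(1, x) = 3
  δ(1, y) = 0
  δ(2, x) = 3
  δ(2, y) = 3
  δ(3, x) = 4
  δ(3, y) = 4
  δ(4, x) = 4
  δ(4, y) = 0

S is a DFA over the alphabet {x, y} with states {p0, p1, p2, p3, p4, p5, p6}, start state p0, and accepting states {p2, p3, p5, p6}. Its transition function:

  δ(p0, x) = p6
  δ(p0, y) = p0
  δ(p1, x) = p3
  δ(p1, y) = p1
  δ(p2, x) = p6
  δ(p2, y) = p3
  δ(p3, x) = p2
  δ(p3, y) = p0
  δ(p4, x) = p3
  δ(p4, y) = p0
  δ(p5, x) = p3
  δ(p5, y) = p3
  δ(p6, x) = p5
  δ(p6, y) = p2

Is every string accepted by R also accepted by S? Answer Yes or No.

Exploring the product automaton R × S from the start pair (0, p0), following both machines on each input symbol, reaches 14 state pairs: (0, p0), (2, p6), (4, p0), (3, p5), (3, p2), (4, p6), (4, p3), (4, p5), (0, p2), (4, p2), (0, p3), (2, p2), (3, p6), (3, p3).
R accepts in {2} and S accepts in {p2, p3, p5, p6}. The reachable pairs whose R-component is accepting are (2, p6), (2, p2); in each of them the S-component is accepting too, so the product for L(R) \ L(S) (R-component accepting, S-component rejecting) has no reachable accepting pair and the difference is empty.
Hence every string in L(R) is also in L(S).

Yes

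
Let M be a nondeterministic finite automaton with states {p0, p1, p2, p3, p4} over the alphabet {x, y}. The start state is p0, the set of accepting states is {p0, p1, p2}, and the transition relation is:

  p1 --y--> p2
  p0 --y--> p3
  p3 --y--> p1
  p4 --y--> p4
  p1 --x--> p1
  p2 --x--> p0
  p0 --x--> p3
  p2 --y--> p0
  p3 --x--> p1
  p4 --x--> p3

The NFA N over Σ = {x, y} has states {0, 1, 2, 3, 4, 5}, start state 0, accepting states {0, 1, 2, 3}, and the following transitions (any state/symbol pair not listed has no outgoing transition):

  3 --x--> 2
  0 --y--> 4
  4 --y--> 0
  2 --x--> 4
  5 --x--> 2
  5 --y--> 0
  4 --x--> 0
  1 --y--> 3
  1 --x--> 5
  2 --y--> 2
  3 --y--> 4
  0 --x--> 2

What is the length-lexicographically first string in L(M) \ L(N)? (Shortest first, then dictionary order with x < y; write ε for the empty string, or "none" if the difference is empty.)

xx

The string xx is accepted by M but not by N.
No shorter string lies in the difference, and xx is the lexicographically first length-2 string in L(M) \ L(N).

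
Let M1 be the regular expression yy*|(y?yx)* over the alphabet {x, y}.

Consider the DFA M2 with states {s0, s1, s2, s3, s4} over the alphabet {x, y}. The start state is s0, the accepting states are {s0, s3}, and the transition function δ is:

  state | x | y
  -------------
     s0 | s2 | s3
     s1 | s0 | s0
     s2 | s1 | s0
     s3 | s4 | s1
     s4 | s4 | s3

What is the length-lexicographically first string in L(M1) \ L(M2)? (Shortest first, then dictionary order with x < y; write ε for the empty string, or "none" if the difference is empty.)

The string yx is accepted by M1 but not by M2.
No shorter string lies in the difference, and yx is the lexicographically first length-2 string in L(M1) \ L(M2).

yx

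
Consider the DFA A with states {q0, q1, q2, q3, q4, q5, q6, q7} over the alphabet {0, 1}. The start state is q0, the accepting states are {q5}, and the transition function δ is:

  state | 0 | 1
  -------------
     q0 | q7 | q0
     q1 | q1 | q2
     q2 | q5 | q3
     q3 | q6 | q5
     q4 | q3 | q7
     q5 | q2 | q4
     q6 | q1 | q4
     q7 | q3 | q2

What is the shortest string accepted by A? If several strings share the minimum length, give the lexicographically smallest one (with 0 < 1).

A breadth-first search from q0 reaches an accepting state first via the path q0 → q7 → q3 → q5 on input 001.
No string of length < 3 is accepted (BFS exhausts all shorter strings without reaching an accepting state), and 001 is the lexicographically least accepting string of length 3.

001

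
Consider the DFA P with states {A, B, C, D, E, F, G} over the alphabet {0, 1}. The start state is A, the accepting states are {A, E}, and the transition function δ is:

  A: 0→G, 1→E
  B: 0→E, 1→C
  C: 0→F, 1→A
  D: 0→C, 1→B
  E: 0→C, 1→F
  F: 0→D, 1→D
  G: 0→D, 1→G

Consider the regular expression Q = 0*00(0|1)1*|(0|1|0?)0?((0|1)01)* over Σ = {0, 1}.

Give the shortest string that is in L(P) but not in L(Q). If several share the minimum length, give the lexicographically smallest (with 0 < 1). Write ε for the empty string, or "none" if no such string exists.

The string 0010 is accepted by P but not by Q.
No shorter string lies in the difference, and 0010 is the lexicographically first length-4 string in L(P) \ L(Q).

0010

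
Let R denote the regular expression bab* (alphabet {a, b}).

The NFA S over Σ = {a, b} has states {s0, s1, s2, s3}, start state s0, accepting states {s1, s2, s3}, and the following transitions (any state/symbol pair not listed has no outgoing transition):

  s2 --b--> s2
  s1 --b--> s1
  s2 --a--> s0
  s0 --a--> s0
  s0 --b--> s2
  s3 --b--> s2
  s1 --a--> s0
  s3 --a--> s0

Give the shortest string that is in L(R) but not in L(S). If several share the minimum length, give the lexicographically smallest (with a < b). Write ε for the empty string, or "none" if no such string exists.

ba

The string ba is accepted by R but not by S.
No shorter string lies in the difference, and ba is the lexicographically first length-2 string in L(R) \ L(S).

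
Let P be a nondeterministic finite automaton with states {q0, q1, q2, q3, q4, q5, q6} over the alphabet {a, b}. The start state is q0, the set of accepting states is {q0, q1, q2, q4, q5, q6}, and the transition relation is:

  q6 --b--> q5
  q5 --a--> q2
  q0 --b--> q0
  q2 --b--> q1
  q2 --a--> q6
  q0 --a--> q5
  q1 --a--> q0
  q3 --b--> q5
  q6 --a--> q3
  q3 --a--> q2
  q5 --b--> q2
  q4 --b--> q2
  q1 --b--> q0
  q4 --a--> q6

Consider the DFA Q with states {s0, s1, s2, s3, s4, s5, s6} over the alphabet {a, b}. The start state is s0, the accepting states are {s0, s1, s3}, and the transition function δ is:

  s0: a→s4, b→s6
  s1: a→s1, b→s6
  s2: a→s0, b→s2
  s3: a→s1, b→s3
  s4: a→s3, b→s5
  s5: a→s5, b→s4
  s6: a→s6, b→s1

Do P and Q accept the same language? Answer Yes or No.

No

The string a is accepted by P but rejected by Q.
So L(P) ≠ L(Q).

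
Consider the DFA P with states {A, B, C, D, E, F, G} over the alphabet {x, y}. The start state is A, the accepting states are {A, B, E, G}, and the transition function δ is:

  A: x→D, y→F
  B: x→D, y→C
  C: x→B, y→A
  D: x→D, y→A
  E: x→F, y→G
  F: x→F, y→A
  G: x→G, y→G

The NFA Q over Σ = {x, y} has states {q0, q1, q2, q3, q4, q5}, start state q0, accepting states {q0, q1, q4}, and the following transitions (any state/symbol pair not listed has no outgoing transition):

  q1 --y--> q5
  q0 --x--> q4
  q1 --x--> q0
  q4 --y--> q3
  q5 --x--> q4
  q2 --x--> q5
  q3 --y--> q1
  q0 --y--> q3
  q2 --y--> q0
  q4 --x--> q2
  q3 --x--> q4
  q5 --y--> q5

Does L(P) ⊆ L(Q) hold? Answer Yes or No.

The string xy is in L(P) but not in L(Q).
So L(P) ⊄ L(Q).

No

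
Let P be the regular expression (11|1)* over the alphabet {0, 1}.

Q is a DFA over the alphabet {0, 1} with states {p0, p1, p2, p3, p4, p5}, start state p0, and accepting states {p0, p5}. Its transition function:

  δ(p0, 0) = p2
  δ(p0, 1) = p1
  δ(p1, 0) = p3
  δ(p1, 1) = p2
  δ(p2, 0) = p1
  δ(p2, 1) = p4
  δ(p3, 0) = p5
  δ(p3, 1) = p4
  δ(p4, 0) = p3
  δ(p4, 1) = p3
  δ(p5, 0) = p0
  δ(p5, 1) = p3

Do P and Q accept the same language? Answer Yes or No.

No

The string 1 is accepted by P but rejected by Q.
So L(P) ≠ L(Q).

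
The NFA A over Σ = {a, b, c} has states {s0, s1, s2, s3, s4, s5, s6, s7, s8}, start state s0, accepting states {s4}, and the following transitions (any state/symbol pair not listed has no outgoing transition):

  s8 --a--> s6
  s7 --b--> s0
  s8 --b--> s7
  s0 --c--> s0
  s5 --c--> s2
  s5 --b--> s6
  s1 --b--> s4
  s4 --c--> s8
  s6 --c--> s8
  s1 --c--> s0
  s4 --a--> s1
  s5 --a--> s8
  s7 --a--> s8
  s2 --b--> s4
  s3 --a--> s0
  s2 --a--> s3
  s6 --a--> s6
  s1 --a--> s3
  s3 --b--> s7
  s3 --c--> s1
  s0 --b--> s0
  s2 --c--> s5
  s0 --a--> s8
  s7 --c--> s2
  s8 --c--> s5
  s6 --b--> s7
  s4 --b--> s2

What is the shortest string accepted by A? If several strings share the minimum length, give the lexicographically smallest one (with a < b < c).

A breadth-first search from s0 reaches an accepting state first via the path s0 → s8 → s7 → s2 → s4 on input abcb.
No string of length < 4 is accepted (BFS exhausts all shorter strings without reaching an accepting state), and abcb is the lexicographically least accepting string of length 4.

abcb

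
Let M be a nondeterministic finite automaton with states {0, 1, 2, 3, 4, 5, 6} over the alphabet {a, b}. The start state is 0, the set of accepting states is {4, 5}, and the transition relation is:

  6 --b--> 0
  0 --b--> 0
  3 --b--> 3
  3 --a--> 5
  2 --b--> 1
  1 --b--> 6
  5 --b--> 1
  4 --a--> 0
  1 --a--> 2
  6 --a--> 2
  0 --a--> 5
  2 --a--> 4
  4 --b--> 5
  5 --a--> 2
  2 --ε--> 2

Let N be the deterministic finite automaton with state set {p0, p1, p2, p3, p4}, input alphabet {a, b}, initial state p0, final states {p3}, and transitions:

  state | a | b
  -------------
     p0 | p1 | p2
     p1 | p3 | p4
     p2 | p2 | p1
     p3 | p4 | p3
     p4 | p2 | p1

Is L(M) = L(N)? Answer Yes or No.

The string a is accepted by M but rejected by N.
So L(M) ≠ L(N).

No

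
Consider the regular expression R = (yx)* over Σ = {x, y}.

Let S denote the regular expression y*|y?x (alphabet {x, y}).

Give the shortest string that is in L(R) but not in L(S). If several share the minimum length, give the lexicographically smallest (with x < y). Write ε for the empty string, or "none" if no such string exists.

yxyx

The string yxyx is accepted by R but not by S.
No shorter string lies in the difference, and yxyx is the lexicographically first length-4 string in L(R) \ L(S).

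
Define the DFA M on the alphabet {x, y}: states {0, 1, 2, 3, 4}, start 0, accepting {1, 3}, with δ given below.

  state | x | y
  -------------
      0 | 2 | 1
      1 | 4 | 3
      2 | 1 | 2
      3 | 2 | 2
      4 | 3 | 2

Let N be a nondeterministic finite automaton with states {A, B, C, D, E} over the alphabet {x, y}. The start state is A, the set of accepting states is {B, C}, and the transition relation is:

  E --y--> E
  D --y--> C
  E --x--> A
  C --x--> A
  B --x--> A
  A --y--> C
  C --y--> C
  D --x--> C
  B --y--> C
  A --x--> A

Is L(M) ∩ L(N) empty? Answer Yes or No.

No

The string y is accepted by both M and N.
Hence L(M) ∩ L(N) ≠ ∅.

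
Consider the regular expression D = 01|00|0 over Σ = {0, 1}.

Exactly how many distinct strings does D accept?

3

The expression has no Kleene star, so L(D) is finite. Expanding the alternatives gives {0, 00, 01}.
That is 1 of length 1, 2 of length 2: 3 strings in all.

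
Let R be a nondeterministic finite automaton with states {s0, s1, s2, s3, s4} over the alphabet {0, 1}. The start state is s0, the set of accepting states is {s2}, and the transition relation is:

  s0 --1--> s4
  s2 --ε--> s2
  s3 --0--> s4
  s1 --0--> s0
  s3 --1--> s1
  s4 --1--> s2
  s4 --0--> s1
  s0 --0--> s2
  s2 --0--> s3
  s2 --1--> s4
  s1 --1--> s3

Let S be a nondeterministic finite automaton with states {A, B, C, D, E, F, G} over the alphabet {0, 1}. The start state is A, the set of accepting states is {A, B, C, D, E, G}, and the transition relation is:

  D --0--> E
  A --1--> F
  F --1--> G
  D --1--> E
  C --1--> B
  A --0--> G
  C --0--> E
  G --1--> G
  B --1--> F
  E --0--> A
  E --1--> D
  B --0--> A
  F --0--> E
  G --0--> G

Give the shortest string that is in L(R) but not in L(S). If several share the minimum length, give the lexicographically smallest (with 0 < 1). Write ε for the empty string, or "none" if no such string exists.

The string 10101001 is accepted by R but not by S.
No shorter string lies in the difference, and 10101001 is the lexicographically first length-8 string in L(R) \ L(S).

10101001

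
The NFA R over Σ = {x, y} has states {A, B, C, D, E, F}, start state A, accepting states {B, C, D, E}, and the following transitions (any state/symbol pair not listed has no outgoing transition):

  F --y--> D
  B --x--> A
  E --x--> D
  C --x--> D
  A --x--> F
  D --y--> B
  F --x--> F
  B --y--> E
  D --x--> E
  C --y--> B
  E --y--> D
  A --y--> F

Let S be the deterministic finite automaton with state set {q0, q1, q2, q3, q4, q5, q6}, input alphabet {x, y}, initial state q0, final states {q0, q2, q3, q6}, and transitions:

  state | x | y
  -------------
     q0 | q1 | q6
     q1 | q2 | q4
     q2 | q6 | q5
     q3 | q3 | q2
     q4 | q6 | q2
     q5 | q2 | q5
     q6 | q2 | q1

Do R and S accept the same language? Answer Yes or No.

No

The string xy is accepted by R but rejected by S.
So L(R) ≠ L(S).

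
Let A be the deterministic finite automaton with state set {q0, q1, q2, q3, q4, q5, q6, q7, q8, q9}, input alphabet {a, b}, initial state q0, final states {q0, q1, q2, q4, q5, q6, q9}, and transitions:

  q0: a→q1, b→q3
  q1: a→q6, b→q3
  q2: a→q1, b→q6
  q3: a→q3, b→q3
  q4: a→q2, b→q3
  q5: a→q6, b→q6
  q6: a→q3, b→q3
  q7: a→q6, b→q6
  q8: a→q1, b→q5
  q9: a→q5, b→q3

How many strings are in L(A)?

The useful subgraph on states {q0, q1, q6} is acyclic, so L(A) is finite; the longest accepting path visits 3 useful states, giving maximum string length 2.
Counting accepting paths from q0 by length: 1 of length 0, 1 of length 1, 1 of length 2. Total 3.

3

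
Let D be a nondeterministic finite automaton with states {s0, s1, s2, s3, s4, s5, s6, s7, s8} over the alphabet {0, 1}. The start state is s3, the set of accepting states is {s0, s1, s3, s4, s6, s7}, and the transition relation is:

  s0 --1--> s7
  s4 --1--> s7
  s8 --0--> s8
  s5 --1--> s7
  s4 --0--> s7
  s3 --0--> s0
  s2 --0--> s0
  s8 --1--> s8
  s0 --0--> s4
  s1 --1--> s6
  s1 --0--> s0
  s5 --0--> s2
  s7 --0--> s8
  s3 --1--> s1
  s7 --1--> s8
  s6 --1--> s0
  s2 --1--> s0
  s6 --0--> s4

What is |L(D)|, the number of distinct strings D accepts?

21

The useful subgraph on states {s0, s1, s3, s4, s6, s7} is acyclic, so L(D) is finite; the longest accepting path visits 6 useful states, giving maximum string length 5.
Counting accepting paths from s3 by length: 1 of length 0, 2 of length 1, 4 of length 2, 6 of length 3, 6 of length 4, 2 of length 5. Total 21.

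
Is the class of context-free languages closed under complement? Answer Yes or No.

CFLs are closed under union, so if they were also closed under complement they would be closed under intersection by De Morgan (L₁ ∩ L₂ is the complement of the union of the complements). But {aⁿbⁿcᵐ} ∩ {aᵐbⁿcⁿ} = {aⁿbⁿcⁿ} is not context-free although both operands are.

No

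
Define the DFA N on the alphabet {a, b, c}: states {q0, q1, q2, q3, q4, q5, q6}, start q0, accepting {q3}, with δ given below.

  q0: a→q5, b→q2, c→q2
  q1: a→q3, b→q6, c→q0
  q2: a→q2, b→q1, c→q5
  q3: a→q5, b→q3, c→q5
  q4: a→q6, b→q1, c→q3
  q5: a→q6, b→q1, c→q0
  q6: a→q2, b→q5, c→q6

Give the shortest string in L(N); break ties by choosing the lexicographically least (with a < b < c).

A breadth-first search from q0 reaches an accepting state first via the path q0 → q5 → q1 → q3 on input aba.
No string of length < 3 is accepted (BFS exhausts all shorter strings without reaching an accepting state), and aba is the lexicographically least accepting string of length 3.

aba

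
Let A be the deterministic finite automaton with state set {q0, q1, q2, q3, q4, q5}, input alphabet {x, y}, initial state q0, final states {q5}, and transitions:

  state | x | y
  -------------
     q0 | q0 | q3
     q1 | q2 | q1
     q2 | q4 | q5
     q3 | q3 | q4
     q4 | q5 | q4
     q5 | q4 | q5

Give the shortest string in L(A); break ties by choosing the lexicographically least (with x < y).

A breadth-first search from q0 reaches an accepting state first via the path q0 → q3 → q4 → q5 on input yyx.
No string of length < 3 is accepted (BFS exhausts all shorter strings without reaching an accepting state), and yyx is the lexicographically least accepting string of length 3.

yyx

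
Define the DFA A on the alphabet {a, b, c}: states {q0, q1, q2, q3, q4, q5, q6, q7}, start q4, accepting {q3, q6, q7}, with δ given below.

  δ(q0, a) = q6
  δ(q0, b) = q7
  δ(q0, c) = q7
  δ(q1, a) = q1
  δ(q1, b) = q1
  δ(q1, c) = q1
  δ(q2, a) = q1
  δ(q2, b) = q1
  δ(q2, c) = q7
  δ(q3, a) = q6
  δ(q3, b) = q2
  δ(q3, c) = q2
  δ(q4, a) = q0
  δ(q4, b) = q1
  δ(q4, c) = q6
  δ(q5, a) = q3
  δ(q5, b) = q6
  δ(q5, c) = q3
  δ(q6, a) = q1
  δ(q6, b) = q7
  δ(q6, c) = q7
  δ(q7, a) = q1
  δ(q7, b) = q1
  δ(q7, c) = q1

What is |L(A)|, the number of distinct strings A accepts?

The useful subgraph on states {q0, q4, q6, q7} is acyclic, so L(A) is finite; the longest accepting path visits 4 useful states, giving maximum string length 3.
Counting accepting paths from q4 by length: 1 of length 1, 5 of length 2, 2 of length 3. Total 8.

8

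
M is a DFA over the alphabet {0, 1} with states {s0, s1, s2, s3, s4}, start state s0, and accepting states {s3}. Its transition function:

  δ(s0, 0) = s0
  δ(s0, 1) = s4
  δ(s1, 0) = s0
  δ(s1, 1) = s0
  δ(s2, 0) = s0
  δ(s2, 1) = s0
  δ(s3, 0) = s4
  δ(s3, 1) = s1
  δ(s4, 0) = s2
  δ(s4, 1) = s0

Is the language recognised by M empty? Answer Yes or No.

Yes

The states reachable from the start state are {s0, s2, s4}.
None of the accepting states {s3} is reachable, so no string is accepted and L(M) = ∅.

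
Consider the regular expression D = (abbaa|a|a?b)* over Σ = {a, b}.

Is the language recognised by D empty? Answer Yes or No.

The empty string ε matches the expression, so it belongs to L(D).
Since L(D) contains at least one string, it is not empty.

No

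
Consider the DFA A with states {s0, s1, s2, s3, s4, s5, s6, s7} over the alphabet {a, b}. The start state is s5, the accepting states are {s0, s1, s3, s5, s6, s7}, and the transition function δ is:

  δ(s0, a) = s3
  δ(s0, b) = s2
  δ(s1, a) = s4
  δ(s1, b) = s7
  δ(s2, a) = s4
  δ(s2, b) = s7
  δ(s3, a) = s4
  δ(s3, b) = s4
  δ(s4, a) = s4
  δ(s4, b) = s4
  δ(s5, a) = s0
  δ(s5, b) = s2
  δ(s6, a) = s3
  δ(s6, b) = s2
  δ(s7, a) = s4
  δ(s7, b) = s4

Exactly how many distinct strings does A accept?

5

The useful subgraph on states {s0, s2, s3, s5, s7} is acyclic, so L(A) is finite; the longest accepting path visits 4 useful states, giving maximum string length 3.
Counting accepting paths from s5 by length: 1 of length 0, 1 of length 1, 2 of length 2, 1 of length 3. Total 5.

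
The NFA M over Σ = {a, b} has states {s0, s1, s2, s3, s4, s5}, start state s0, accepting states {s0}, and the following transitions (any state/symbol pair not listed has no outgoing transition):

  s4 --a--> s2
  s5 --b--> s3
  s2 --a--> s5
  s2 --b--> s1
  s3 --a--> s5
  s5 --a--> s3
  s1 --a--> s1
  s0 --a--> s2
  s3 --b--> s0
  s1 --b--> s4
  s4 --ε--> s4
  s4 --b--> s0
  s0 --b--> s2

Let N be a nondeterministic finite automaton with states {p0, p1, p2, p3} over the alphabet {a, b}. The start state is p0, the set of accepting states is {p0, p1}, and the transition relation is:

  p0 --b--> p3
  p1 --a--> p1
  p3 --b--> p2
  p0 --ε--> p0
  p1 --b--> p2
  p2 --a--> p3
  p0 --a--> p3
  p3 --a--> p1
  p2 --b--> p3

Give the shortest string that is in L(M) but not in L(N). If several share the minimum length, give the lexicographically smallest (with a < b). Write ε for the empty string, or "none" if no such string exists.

aaab

The string aaab is accepted by M but not by N.
No shorter string lies in the difference, and aaab is the lexicographically first length-4 string in L(M) \ L(N).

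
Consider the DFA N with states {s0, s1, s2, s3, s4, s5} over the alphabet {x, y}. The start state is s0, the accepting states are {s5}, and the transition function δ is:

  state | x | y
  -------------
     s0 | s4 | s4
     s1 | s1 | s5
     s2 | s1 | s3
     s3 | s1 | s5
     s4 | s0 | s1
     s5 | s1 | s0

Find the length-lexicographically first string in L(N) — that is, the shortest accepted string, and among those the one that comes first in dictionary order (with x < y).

xyy

A breadth-first search from s0 reaches an accepting state first via the path s0 → s4 → s1 → s5 on input xyy.
No string of length < 3 is accepted (BFS exhausts all shorter strings without reaching an accepting state), and xyy is the lexicographically least accepting string of length 3.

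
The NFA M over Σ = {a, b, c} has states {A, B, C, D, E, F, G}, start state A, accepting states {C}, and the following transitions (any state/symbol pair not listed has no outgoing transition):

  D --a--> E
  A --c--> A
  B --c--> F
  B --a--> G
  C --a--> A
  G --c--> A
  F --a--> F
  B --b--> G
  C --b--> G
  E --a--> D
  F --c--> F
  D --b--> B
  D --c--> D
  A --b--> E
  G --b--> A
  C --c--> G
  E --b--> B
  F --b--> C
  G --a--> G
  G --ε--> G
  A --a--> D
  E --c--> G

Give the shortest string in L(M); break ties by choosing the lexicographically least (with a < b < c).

A breadth-first search from A reaches an accepting state first via the path A → D → B → F → C on input abcb.
No string of length < 4 is accepted (BFS exhausts all shorter strings without reaching an accepting state), and abcb is the lexicographically least accepting string of length 4.

abcb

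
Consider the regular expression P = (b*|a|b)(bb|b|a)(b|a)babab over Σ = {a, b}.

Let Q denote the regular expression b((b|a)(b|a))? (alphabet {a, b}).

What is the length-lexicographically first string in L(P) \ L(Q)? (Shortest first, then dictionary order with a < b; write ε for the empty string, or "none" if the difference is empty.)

The string aababab is accepted by P but not by Q.
No shorter string lies in the difference, and aababab is the lexicographically first length-7 string in L(P) \ L(Q).

aababab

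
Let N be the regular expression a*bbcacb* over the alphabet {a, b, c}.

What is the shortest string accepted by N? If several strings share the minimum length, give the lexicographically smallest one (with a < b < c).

bbcac

By inspection of the expression, no string of length less than 5 matches, and bbcac is the lexicographically first match of length 5.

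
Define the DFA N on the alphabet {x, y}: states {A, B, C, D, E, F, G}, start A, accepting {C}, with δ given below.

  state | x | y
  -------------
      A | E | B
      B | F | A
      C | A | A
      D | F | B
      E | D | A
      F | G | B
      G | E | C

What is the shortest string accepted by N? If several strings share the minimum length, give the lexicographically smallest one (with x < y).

yxxy

A breadth-first search from A reaches an accepting state first via the path A → B → F → G → C on input yxxy.
No string of length < 4 is accepted (BFS exhausts all shorter strings without reaching an accepting state), and yxxy is the lexicographically least accepting string of length 4.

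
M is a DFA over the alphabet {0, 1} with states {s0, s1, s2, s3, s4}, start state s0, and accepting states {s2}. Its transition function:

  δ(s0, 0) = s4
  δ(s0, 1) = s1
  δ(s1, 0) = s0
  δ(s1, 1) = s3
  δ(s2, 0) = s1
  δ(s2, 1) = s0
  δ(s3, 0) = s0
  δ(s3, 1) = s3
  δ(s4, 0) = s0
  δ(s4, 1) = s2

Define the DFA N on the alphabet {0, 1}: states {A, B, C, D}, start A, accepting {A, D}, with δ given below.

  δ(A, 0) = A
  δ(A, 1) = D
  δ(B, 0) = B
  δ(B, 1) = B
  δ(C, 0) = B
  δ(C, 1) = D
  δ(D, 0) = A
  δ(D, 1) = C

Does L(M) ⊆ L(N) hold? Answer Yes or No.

The string 01101 is in L(M) but not in L(N).
So L(M) ⊄ L(N).

No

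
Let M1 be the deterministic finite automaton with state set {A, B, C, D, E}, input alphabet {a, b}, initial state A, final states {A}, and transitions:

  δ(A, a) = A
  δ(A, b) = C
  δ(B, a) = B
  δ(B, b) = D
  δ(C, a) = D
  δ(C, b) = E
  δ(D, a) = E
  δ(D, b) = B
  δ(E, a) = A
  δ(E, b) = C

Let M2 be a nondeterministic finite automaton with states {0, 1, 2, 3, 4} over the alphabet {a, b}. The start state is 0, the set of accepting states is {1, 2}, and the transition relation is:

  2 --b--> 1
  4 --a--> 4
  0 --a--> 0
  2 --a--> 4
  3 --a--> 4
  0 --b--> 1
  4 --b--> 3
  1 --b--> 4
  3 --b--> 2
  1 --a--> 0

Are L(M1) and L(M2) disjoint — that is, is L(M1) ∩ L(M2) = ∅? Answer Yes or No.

Yes

Exploring the product automaton M1 × M2 from the start pair (A, 0), following both machines on each input symbol, reaches 17 state pairs: (A, 0), (C, 1), (D, 0), (E, 4), (E, 0), (B, 1), (A, 4), (C, 3), (B, 0), (D, 4), (E, 2), (D, 1), (B, 3), (B, 4), (D, 2), (D, 3), (B, 2).
M1 accepts in {A} and M2 accepts in {1, 2}; no reachable pair has both components accepting, so no string drives both machines to acceptance simultaneously and L(M1) ∩ L(M2) = ∅.
So no string is accepted by both, and the intersection is empty.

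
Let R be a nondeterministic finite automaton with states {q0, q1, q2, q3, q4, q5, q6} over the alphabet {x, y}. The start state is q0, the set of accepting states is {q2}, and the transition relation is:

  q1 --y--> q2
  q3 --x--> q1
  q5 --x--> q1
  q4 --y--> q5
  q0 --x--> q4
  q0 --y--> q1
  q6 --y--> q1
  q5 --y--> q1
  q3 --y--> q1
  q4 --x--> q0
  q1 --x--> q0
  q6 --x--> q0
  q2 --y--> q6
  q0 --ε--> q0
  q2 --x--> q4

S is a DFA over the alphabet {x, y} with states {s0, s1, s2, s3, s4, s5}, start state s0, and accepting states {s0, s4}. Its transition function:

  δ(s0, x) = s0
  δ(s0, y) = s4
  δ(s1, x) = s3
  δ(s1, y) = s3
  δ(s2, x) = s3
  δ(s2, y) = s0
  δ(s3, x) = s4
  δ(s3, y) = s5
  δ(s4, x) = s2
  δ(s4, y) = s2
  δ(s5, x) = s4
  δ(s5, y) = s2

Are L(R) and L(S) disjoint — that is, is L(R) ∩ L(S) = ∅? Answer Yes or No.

No

The string xyxy is accepted by both R and S.
Hence L(R) ∩ L(S) ≠ ∅.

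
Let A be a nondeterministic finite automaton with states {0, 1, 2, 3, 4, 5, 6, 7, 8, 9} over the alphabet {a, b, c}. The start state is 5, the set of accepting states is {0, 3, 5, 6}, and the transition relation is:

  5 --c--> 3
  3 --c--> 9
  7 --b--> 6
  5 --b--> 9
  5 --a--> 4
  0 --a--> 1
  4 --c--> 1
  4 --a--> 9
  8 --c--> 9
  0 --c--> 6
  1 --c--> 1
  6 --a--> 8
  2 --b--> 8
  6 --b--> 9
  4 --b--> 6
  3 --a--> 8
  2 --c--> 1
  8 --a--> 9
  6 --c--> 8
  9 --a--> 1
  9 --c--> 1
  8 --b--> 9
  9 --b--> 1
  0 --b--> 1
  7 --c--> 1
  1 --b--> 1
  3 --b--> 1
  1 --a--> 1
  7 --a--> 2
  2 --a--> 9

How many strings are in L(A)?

3

The useful subgraph on states {3, 4, 5, 6} is acyclic, so L(A) is finite; the longest accepting path visits 3 useful states, giving maximum string length 2.
Counting accepting paths from 5 by length: 1 of length 0, 1 of length 1, 1 of length 2. Total 3.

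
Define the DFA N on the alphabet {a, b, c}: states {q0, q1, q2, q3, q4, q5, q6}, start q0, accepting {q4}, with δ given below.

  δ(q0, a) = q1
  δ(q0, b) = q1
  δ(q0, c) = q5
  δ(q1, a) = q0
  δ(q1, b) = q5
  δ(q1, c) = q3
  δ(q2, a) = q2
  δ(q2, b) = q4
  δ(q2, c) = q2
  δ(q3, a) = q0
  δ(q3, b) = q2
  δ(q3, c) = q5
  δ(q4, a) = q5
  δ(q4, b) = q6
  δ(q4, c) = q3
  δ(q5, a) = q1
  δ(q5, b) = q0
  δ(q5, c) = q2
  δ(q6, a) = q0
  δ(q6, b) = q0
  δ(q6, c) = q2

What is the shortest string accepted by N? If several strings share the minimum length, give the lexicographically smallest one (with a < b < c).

ccb

A breadth-first search from q0 reaches an accepting state first via the path q0 → q5 → q2 → q4 on input ccb.
No string of length < 3 is accepted (BFS exhausts all shorter strings without reaching an accepting state), and ccb is the lexicographically least accepting string of length 3.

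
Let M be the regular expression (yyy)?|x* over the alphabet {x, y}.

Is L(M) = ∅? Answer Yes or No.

The empty string ε matches the expression, so it belongs to L(M).
Since L(M) contains at least one string, it is not empty.

No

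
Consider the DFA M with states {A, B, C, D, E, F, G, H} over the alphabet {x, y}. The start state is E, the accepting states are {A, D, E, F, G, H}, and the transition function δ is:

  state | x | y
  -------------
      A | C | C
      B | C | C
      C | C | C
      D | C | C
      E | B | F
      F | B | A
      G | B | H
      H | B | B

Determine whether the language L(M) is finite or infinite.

The useful states (reachable from E and able to reach an accepting state) are {A, E, F}.
Restricted to these states the transition graph has no cycle, so every accepting path has bounded length and L is finite.

finite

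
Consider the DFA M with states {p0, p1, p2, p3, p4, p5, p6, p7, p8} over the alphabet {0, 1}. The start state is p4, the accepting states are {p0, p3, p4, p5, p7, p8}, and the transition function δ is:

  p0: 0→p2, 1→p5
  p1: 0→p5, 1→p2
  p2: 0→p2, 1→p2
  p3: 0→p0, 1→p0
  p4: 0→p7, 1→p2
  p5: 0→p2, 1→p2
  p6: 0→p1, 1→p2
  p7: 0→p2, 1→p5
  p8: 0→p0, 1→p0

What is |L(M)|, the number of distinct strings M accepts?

3

The useful subgraph on states {p4, p5, p7} is acyclic, so L(M) is finite; the longest accepting path visits 3 useful states, giving maximum string length 2.
Counting accepting paths from p4 by length: 1 of length 0, 1 of length 1, 1 of length 2. Total 3.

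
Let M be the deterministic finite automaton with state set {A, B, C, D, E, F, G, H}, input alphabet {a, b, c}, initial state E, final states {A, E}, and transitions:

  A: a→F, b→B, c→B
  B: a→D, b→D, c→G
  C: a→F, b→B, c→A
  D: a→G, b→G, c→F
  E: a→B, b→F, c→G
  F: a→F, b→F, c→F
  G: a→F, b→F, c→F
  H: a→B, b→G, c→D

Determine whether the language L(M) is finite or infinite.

The useful states (reachable from E and able to reach an accepting state) are {E}.
Restricted to these states the transition graph has no cycle, so every accepting path has bounded length and L is finite.

finite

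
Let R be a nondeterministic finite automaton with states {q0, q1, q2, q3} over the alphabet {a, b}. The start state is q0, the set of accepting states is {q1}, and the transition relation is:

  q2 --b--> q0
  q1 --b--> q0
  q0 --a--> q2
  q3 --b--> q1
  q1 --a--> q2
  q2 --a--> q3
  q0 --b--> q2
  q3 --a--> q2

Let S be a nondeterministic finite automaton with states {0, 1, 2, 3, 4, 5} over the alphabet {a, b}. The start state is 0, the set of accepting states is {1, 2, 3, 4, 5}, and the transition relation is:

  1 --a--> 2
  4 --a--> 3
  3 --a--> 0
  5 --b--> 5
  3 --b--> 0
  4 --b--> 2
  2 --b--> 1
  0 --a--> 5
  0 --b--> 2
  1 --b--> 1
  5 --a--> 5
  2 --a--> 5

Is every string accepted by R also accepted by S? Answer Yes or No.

Exploring the product automaton R × S from the start pair (q0, 0), following both machines on each input symbol, reaches 10 state pairs: (q0, 0), (q2, 5), (q2, 2), (q3, 5), (q0, 5), (q0, 1), (q1, 5), (q2, 1), (q3, 2), (q1, 1).
R accepts in {q1} and S accepts in {1, 2, 3, 4, 5}. The reachable pairs whose R-component is accepting are (q1, 5), (q1, 1); in each of them the S-component is accepting too, so the product for L(R) \ L(S) (R-component accepting, S-component rejecting) has no reachable accepting pair and the difference is empty.
Hence every string in L(R) is also in L(S).

Yes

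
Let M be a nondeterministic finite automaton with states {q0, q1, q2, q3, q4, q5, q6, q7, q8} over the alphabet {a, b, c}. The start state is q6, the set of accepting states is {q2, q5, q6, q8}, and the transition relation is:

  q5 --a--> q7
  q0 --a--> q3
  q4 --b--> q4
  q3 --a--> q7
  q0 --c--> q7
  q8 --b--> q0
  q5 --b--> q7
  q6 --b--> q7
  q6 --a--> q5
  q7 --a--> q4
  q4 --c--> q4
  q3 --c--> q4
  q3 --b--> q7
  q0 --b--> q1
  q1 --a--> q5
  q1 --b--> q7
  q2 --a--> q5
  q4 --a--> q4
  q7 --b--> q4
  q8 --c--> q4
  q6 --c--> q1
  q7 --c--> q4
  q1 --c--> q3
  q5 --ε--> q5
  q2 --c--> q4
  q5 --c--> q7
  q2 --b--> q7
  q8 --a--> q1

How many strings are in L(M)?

The useful subgraph on states {q1, q5, q6} is acyclic, so L(M) is finite; the longest accepting path visits 3 useful states, giving maximum string length 2.
Counting accepting paths from q6 by length: 1 of length 0, 1 of length 1, 1 of length 2. Total 3.

3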